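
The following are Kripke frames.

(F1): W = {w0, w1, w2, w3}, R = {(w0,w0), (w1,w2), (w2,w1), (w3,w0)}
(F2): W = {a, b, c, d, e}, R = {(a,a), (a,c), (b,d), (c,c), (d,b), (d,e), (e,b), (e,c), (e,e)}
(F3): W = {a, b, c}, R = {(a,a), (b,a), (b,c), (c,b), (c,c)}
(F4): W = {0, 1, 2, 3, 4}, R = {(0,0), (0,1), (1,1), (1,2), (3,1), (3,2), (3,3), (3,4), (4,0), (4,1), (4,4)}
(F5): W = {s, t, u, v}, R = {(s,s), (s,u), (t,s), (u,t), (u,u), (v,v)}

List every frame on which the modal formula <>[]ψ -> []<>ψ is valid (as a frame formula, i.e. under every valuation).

This is the axiom for convergence; its first-order frame correspondent is forall x forall y forall z (Rxy & Rxz -> exists w (Ryw & Rzw)).
(F1): holds.
(F2): fails — Rde and Rdb but e and b have no common successor.
(F3): fails — Rbc and Rba but c and a have no common successor.
(F4): fails — R12 and R12 but 2 and 2 have no common successor.
(F5): fails — Rut and Ruu but t and u have no common successor.

(F1)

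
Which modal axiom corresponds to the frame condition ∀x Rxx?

□p → p

This is reflexivity; the standard corresponding axiom is T: □p → p.
Suppose □p→p is valid. At any x set V(p)={w : Rxw}. Then □p holds at x, so p holds at x, i.e. Rxx.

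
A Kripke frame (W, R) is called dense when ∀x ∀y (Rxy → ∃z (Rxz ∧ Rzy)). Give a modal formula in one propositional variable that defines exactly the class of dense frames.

□□p → □p

A defining formula is □□p → □p (the C4 axiom).
Suppose □□p→□p is valid. Take Rxy and set V(p)={w : xR²w}. Then □□p at x, so □p at x, so p at y, i.e. ∃z(Rxz∧Rzy).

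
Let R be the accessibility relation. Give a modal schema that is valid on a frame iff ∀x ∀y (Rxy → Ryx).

A defining formula is p → □◇p (the B axiom).
Suppose p→□◇p is valid. Take Rxy and set V(p)={x}. Then p at x, so □◇p at x, so ◇p at y, so some z with Ryz has p; z=x, i.e. Ryx.

p → □◇p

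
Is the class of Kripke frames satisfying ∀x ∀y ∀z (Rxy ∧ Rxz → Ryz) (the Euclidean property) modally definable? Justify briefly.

This is a Sahlqvist condition; the 5 axiom ◇p → □◇p defines it.
Suppose ◇p→□◇p is valid. Take Rxy, Rxz and set V(p)={y}. Then ◇p at x, so □◇p at x, so ◇p at z, so some w with Rzw has p; w=y, i.e. Rzy. By symmetry of the argument, Ryz.

Yes — defined by ◇p → □◇p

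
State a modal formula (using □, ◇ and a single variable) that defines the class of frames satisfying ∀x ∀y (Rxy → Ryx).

A defining formula is p → □◇p (the B axiom).
Suppose p→□◇p is valid. Take Rxy and set V(p)={x}. Then p at x, so □◇p at x, so ◇p at y, so some z with Ryz has p; z=x, i.e. Ryx.

p → □◇p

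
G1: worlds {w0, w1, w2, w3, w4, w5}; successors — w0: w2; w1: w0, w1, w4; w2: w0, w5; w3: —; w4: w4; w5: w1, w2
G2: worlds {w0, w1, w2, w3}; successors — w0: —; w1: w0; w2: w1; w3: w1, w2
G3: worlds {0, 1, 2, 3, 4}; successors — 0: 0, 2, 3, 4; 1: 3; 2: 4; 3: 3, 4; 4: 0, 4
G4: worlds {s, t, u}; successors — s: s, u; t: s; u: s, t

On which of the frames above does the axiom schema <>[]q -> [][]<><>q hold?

This is the axiom for a generalized confluence (Geach) condition; its first-order frame correspondent is forall x forall y forall z ((xRy & x R^2 z) -> exists w (yRw & z R^2 w)).
G1: fails — w1Rw0, w1R²w0 but no w with w0Rw and w0R²w.
G2: fails — w2Rw1, w2R²w0 but no w with w1Rw and w0R²w.
G3: holds.
G4: holds.
Valid on: G3, G4.

G3, G4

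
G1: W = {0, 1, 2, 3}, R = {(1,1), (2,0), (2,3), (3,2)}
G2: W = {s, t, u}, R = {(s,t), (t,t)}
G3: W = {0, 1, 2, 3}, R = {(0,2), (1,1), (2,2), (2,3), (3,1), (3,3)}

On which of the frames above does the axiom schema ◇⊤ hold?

G3

Frame correspondent (Sahlqvist): ∀x ∃y Rxy — i.e. seriality.
G1: fails — world 0 has no successor.
G2: fails — world u has no successor.
G3: holds.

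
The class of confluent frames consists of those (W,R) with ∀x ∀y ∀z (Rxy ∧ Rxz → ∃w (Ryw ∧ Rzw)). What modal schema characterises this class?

This is convergence; the standard corresponding axiom is .2: ◇□p → □◇p.

◇□p → □◇p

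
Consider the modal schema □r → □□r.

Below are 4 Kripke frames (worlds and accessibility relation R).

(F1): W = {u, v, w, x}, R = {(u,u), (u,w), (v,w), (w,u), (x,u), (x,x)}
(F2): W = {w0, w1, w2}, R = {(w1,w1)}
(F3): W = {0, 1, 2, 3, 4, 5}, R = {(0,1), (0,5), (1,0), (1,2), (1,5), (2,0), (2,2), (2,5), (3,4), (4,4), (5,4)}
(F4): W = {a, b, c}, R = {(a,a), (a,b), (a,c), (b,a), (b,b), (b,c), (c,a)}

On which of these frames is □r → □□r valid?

(F2)

The schema corresponds to transitivity: ∀x ∀y ∀z (Rxy ∧ Ryz → Rxz).
(F1): fails — Rwu and Ruw but not Rww.
(F2): satisfies the condition.
(F3): fails — R10 and R01 but not R11.
(F4): fails — Rca and Rab but not Rcb.
Valid on: (F2).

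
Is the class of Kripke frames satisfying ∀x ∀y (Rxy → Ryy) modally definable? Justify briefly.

The condition is shift-reflexivity. A defining modal formula is □(□p → p).
Suppose □(□p→p) is valid. Take Rxy and set V(p)={w : Ryw}. Then at y, □p holds; since □(□p→p) at x, □p→p at y, so p at y, i.e. Ryy.

Yes — defined by □(□p → p)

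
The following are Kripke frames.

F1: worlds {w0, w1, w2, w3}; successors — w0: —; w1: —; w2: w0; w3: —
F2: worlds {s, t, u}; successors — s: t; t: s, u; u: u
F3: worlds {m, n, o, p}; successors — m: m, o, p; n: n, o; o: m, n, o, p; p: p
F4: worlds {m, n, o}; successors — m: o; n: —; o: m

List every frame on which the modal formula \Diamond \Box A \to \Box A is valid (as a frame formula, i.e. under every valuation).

none

Frame correspondent (Sahlqvist): \forall x \forall y \forall z (Rxy \wedge Rxz \to Ryz) — i.e. the Euclidean property.
F1: fails — Rw2w0 and Rw2w0 but not Rw0w0.
F2: fails — Rst and Rst but not Rtt.
F3: fails — Rmp and Rmo but not Rpo.
F4: fails — Rmo and Rmo but not Roo.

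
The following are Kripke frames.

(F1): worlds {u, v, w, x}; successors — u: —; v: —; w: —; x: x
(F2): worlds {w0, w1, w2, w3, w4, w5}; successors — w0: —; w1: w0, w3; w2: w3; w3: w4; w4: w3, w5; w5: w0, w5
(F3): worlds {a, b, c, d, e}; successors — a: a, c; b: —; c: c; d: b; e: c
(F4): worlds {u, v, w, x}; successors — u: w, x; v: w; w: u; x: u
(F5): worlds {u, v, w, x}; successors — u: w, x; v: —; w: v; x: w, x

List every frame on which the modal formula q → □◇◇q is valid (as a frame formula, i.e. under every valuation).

The schema corresponds to a generalized confluence (Geach) condition: ∀x ∀z (xRz → ∃w (x = w ∧ zR²w)).
(F1): ✓.
(F2): fails — w1Rw0 but no w with w1=w and w0R²w.
(F3): fails — aRc but no w with a=w and cR²w.
(F4): fails — uRw but no t with u=t and wR²t.
(F5): fails — uRw but no t with u=t and wR²t.

(F1)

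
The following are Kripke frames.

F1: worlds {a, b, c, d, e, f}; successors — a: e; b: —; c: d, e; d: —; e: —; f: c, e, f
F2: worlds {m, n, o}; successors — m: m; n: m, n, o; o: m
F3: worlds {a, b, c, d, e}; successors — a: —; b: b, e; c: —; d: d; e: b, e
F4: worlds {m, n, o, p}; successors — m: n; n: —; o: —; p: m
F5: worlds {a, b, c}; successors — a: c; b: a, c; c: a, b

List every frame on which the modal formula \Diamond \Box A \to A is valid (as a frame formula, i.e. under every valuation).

The schema corresponds to symmetry: \forall x \forall y (Rxy \to Ryx).
F1: fails — Rcd but not Rdc.
F2: fails — Rom but not Rmo.
F3: satisfies the condition.
F4: fails — Rpm but not Rmp.
F5: fails — Rba but not Rab.

F3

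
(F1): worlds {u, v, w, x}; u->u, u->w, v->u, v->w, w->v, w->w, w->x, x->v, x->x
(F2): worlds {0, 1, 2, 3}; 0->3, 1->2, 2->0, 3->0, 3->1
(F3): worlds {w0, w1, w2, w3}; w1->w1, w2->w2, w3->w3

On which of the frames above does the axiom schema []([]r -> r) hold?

Frame correspondent (Sahlqvist): forall x forall y (Rxy -> Ryy) — i.e. shift-reflexivity.
(F1): fails — Rwv but not Rvv.
(F2): fails — R31 but not R11.
(F3): condition met.

(F3)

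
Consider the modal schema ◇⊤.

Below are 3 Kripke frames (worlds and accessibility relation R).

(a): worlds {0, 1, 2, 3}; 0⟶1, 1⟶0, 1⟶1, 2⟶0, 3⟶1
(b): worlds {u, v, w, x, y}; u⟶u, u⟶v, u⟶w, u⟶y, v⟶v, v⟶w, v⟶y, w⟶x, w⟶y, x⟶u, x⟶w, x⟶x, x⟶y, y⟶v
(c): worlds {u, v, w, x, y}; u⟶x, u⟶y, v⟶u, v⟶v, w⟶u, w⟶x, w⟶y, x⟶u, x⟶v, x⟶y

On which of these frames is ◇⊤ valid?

(a), (b)

Frame correspondent (Sahlqvist): ∀x ∃y Rxy — i.e. seriality.
(a): holds.
(b): holds.
(c): fails — world y has no successor.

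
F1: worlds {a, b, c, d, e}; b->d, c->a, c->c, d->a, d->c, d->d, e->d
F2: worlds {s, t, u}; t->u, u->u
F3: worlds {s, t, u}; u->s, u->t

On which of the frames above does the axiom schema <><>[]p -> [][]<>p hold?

F2, F3

The schema corresponds to a generalized confluence (Geach) condition: forall x forall y forall z ((x R^2 y & x R^2 z) -> exists w (yRw & zRw)).
F1: fails — bR²a, bR²a but no w with aRw and aRw.
F2: satisfies the condition.
F3: satisfies the condition.
Valid on: F2, F3.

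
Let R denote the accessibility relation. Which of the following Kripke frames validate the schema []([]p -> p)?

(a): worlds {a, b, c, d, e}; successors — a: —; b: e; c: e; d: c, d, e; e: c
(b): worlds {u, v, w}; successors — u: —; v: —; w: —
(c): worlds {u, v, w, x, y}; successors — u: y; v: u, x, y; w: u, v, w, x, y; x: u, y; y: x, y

This is the axiom for shift-reflexivity; its first-order frame correspondent is forall x forall y (Rxy -> Ryy).
(a): fails — Rdc but not Rcc.
(b): condition met.
(c): fails — Ryx but not Rxx.

(b)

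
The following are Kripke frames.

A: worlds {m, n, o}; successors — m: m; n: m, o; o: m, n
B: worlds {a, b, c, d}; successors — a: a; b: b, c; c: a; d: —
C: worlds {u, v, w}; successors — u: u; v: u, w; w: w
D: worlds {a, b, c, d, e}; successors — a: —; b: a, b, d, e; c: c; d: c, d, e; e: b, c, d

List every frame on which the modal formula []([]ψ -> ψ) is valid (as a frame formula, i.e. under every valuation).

Frame correspondent (Sahlqvist): forall x forall y (Rxy -> Ryy) — i.e. shift-reflexivity.
A: fails — Ron but not Rnn.
B: fails — Rbc but not Rcc.
C: ✓.
D: fails — Rba but not Raa.

C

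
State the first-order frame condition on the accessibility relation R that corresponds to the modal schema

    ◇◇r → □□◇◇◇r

This is a Sahlqvist (Geach-type) schema ◇^2□^0r → □^2◇^3r.
Minimal-valuation argument: fix x; take any y with xR^2y and any z with xR^2z. Set V(r) to the set of worlds R-reachable from y in exactly 0 steps. Then □^0r holds at y, so the antecedent holds at x; validity forces ◇^3r at z, giving a w with zR^3w and yR^0w.
First-order correspondent: ∀x ∀y ∀z ((xR²y ∧ xR²z) → ∃w (y = w ∧ zR³w)).

∀x ∀y ∀z ((xR²y ∧ xR²z) → ∃w (y = w ∧ zR³w))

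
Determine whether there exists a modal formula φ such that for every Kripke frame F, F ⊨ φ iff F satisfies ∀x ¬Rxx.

Not definable by any modal formula

Any modally definable frame class is closed under surjective bounded morphisms.
The 4-cycle (worlds 0,1,2,3 with 0→1→2→3→0) is irreflexive, and the map sending every world to a single reflexive point • is a surjective bounded morphism (forth: every edge maps to (•,•); back: every world has a successor). So any modal formula valid on the 4-cycle is also valid on the reflexive point, which is not irreflexive.
Hence irreflexivity is not modally definable.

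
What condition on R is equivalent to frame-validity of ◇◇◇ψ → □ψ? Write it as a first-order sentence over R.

This is a Sahlqvist (Geach-type) schema ◇^3□^0ψ → □^1◇^0ψ.
First-order correspondent: ∀x ∀y ∀z ((xR³y ∧ xRz) → ∃w (y = w ∧ z = w)).

∀x ∀y ∀z ((xR³y ∧ xRz) → ∃w (y = w ∧ z = w))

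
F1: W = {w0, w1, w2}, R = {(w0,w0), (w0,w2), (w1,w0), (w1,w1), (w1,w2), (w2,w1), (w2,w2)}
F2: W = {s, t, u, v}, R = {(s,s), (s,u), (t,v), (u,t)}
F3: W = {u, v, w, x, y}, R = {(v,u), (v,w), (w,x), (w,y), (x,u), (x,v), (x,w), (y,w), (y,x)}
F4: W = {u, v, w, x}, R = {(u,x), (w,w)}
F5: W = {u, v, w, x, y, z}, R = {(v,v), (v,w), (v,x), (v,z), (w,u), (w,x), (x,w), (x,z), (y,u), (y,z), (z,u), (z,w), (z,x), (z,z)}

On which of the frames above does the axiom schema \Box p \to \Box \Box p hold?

The schema corresponds to transitivity: \forall x \forall y \forall z (Rxy \wedge Ryz \to Rxz).
F1: fails — Rw0w2 and Rw2w1 but not Rw0w1.
F2: fails — Rsu and Rut but not Rst.
F3: fails — Rxw and Rwx but not Rxx.
F4: condition met.
F5: fails — Rxw and Rwu but not Rxu.

F4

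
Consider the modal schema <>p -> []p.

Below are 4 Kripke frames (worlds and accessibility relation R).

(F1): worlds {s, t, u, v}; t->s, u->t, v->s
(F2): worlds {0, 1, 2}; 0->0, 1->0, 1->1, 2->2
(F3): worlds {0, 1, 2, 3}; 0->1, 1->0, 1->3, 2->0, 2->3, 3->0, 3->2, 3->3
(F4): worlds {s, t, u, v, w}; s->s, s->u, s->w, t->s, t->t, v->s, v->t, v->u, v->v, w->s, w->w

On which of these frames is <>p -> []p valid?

Frame correspondent (Sahlqvist): forall x forall y forall z (Rxy & Rxz -> y = z) — i.e. partial functionality.
(F1): holds.
(F2): fails — 1 sees both 0 and 1.
(F3): fails — 1 sees both 0 and 3.
(F4): fails — s sees both s and u.

(F1)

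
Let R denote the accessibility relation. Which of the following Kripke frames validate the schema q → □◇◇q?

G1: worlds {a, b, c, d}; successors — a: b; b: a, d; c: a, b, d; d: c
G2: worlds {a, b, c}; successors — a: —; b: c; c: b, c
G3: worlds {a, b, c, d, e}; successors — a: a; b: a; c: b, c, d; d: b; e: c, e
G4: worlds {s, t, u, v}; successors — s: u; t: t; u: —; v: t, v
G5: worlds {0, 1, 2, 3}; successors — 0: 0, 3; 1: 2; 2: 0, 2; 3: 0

G2

Frame correspondent (Sahlqvist): ∀x ∀z (xRz → ∃w (x = w ∧ zR²w)) — i.e. a generalized confluence (Geach) condition.
G1: fails — aRb but no w with a=w and bR²w.
G2: holds.
G3: fails — bRa but no w with b=w and aR²w.
G4: fails — sRu but no w with s=w and uR²w.
G5: fails — 1R2 but no w with 1=w and 2R²w.
Valid on: G2.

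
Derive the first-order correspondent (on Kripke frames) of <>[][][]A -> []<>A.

forall x forall y forall z ((xRy & xRz) -> exists w (y R^3 w & zRw))

This is a Sahlqvist (Geach-type) schema ◇^1□^3A → □^1◇^1A.
First-order correspondent: forall x forall y forall z ((xRy & xRz) -> exists w (y R^3 w & zRw)).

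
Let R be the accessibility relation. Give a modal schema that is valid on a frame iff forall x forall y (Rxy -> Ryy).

□(□s → s)

The condition is shift-reflexivity. The T□ schema □(□s → s) defines it.
Suppose □(□s→s) is valid. Take Rxy and set V(s)={w : Ryw}. Then at y, □s holds; since □(□s→s) at x, □s→s at y, so s at y, i.e. Ryy.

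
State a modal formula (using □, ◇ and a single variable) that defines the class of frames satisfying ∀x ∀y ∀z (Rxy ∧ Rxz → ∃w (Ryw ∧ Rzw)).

◇□ψ → □◇ψ

This is convergence; the standard corresponding axiom is .2: ◇□ψ → □◇ψ.
Suppose ◇□ψ→□◇ψ is valid. Take Rxy, Rxz and set V(ψ)={w : Ryw}. Then □ψ at y so ◇□ψ at x, so □◇ψ at x, so ◇ψ at z, giving w with Rzw and Ryw.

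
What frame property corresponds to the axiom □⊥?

This schema is the Ver axiom.
It corresponds to emptiness of R: ∀x ∀y ¬Rxy.

Emptiness of R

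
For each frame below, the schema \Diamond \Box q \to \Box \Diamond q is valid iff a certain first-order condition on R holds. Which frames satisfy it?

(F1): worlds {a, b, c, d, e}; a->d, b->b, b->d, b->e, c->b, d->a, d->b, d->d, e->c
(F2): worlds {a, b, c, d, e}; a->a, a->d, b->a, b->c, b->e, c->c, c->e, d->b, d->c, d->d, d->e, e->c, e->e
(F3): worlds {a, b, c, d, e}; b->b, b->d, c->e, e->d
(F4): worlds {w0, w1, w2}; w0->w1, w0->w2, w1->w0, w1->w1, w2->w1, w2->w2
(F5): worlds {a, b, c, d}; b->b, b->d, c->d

Frame correspondent (Sahlqvist): \forall x \forall y \forall z (Rxy \wedge Rxz \to \exists w (Ryw \wedge Rzw)) — i.e. convergence.
(F1): fails — Rbb and Rbe but b and e have no common successor.
(F2): fails — Rbc and Rba but c and a have no common successor.
(F3): fails — Rbd and Rbd but d and d have no common successor.
(F4): satisfies the condition.
(F5): fails — Rbd and Rbd but d and d have no common successor.
Valid on: (F4).

(F4)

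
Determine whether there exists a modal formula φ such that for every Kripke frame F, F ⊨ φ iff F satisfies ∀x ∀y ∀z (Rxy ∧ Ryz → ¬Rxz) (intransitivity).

No

Modal frame validity is preserved under surjective bounded morphisms.
The 7-cycle (worlds w0,w1,w2,w3,w4,w5,w6 with w0→w1→w2→w3→w4→w5→w6→w0) is intransitive. Mapping every world to a single reflexive point • is a surjective bounded morphism; the reflexive point is not intransitive (R••∧R•• but R••).
Hence intransitivity is not modally definable.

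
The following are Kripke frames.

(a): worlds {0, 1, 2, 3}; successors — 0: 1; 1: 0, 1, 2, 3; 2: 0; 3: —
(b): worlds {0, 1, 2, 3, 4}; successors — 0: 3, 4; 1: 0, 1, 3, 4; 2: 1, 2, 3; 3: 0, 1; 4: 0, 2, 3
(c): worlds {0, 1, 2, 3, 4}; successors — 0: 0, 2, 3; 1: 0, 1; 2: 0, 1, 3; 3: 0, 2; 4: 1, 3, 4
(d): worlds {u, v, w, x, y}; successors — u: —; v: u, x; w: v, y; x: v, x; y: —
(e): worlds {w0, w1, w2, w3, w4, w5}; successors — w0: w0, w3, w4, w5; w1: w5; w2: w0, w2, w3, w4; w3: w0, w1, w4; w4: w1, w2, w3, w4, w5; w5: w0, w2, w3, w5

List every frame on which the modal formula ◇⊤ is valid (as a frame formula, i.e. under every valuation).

The schema corresponds to seriality: ∀x ∃y Rxy.
(a): fails — world 3 has no successor.
(b): holds.
(c): holds.
(d): fails — world u has no successor.
(e): holds.

(b), (c), (e)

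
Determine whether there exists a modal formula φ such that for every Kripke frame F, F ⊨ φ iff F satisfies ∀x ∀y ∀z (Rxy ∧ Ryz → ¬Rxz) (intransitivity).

Any modally definable frame class is closed under surjective bounded morphisms.
The 5-cycle (worlds 0,1,2,3,4 with 0→1→2→3→4→0) is intransitive. Mapping every world to a single reflexive point • is a surjective bounded morphism; the reflexive point is not intransitive (R••∧R•• but R••).
So no modal formula (or set of formulas) defines exactly the intransitive frames.

No — not modally definable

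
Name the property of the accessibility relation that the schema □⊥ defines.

Emptiness of R

□⊥ is valid iff no world has any successor (otherwise □⊥ fails at any world with one).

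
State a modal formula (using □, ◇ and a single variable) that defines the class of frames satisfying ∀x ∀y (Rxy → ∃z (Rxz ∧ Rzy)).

□□s → □s

The condition is density. The C4 schema □□s → □s defines it.
Suppose □□s→□s is valid. Take Rxy and set V(s)={w : xR²w}. Then □□s at x, so □s at x, so s at y, i.e. ∃z(Rxz∧Rzy).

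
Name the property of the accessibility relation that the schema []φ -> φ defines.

Reflexivity

Suppose □φ→φ is valid. At any x set V(φ)={w : Rxw}. Then □φ holds at x, so φ holds at x, i.e. Rxx.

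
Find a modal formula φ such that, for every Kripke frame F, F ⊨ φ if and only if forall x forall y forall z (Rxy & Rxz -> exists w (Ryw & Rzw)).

◇□p → □◇p

The condition is convergence. The .2 schema ◇□p → □◇p defines it.
Suppose ◇□p→□◇p is valid. Take Rxy, Rxz and set V(p)={w : Ryw}. Then □p at y so ◇□p at x, so □◇p at x, so ◇p at z, giving w with Rzw and Ryw.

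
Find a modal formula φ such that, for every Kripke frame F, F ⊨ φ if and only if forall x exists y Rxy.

A defining formula is □r → ◇r (the D axiom).

□r → ◇r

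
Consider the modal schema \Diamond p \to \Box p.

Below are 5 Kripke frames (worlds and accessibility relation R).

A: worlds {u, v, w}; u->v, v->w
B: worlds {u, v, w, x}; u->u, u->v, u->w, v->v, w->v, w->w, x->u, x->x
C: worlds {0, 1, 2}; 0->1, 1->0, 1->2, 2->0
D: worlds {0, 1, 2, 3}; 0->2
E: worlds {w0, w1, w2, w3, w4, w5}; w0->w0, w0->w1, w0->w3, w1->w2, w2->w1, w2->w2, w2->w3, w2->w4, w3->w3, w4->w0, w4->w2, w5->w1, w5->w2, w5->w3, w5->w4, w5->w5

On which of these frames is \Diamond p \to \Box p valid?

A, D

Frame correspondent (Sahlqvist): \forall x \forall y \forall z (Rxy \wedge Rxz \to y = z) — i.e. partial functionality.
A: holds.
B: fails — u sees both u and v.
C: fails — 1 sees both 0 and 2.
D: holds.
E: fails — w0 sees both w0 and w1.
Valid on: A, D.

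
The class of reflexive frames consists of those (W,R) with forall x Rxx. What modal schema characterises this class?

This is reflexivity; the standard corresponding axiom is T: □r → r.
Suppose □r→r is valid. At any x set V(r)={w : Rxw}. Then □r holds at x, so r holds at x, i.e. Rxx.

□r → r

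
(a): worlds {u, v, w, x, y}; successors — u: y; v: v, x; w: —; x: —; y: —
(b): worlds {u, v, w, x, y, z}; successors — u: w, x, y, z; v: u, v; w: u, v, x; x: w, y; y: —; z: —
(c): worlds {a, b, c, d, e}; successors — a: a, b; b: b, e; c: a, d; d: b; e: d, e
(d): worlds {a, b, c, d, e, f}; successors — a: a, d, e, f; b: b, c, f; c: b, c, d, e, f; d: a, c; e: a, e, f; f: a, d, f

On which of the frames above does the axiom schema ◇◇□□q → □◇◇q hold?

(c), (d)

This is the axiom for a generalized confluence (Geach) condition; its first-order frame correspondent is ∀x ∀y ∀z ((xR²y ∧ xRz) → ∃w (yR²w ∧ zR²w)).
(a): fails — vR²v, vRx but no t with vR²t and xR²t.
(b): fails — uR²u, uRy but no t with uR²t and yR²t.
(c): ✓.
(d): ✓.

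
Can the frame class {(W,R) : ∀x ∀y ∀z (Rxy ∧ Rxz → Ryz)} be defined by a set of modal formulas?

This is a Sahlqvist condition; the 5 axiom ◇q → □◇q defines it.

Yes — defined by ◇q → □◇q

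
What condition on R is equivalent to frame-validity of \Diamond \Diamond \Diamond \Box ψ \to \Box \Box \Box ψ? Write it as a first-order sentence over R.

This is a Sahlqvist (Geach-type) schema ◇^3□^1ψ → □^3◇^0ψ.
Minimal-valuation argument: fix x; take any y with xR^3y and any z with xR^3z. Set V(ψ) to the set of worlds R-reachable from y in exactly 1 step. Then □^1ψ holds at y, so the antecedent holds at x; validity forces ◇^0ψ at z, giving a w with zR^0w and yR^1w.
First-order correspondent: \forall x \forall y \forall z ((x R^3 y \wedge x R^3 z) \to \exists w (yRw \wedge z = w)).

\forall x \forall y \forall z ((x R^3 y \wedge x R^3 z) \to \exists w (yRw \wedge z = w))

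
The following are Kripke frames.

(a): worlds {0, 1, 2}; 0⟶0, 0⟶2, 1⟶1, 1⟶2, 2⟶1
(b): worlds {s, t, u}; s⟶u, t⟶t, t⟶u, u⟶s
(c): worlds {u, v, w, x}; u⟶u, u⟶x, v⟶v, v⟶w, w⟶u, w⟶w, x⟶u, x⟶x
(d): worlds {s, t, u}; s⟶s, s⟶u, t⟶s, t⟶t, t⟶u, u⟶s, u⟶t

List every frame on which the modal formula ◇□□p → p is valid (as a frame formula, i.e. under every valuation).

(d)

The schema corresponds to a generalized confluence (Geach) condition: ∀x ∀y (xRy → ∃w (yR²w ∧ x = w)).
(a): fails — 0R2 but no w with 2R²w and 0=w.
(b): fails — sRu but no w with uR²w and s=w.
(c): fails — vRw but no t with wR²t and v=t.
(d): condition met.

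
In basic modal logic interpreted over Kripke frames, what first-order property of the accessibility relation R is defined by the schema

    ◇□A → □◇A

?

Suppose ◇□A→□◇A is valid. Take Rxy, Rxz and set V(A)={w : Ryw}. Then □A at y so ◇□A at x, so □◇A at x, so ◇A at z, giving w with Rzw and Ryw.
Conversely, on a frame with convergence the schema holds at every world under every valuation.
Frame condition: ∀x ∀y ∀z (Rxy ∧ Rxz → ∃w (Ryw ∧ Rzw)).

convergence: ∀x ∀y ∀z (Rxy ∧ Rxz → ∃w (Ryw ∧ Rzw))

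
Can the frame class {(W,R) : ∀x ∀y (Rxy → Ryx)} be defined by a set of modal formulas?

Yes — defined by q → □◇q

The condition is symmetry. A defining modal formula is q → □◇q.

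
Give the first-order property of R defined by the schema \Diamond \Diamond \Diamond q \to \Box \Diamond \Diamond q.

This is a Sahlqvist (Geach-type) schema ◇^3□^0q → □^1◇^2q.
Minimal-valuation argument: fix x; take any y with xR^3y and any z with xR^1z. Set V(q) to the set of worlds R-reachable from y in exactly 0 steps. Then □^0q holds at y, so the antecedent holds at x; validity forces ◇^2q at z, giving a w with zR^2w and yR^0w.
First-order correspondent: \forall x \forall y \forall z ((x R^3 y \wedge xRz) \to \exists w (y = w \wedge z R^2 w)).

\forall x \forall y \forall z ((x R^3 y \wedge xRz) \to \exists w (y = w \wedge z R^2 w))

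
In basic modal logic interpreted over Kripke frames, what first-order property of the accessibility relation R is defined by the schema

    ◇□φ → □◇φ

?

convergence

This schema is the .2 axiom.
It corresponds to convergence: ∀x ∀y ∀z (Rxy ∧ Rxz → ∃w (Ryw ∧ Rzw)).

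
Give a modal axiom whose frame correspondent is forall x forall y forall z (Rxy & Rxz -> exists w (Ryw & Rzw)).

The condition is convergence. The .2 schema ◇□s → □◇s defines it.
Suppose ◇□s→□◇s is valid. Take Rxy, Rxz and set V(s)={w : Ryw}. Then □s at y so ◇□s at x, so □◇s at x, so ◇s at z, giving w with Rzw and Ryw.

◇□s → □◇s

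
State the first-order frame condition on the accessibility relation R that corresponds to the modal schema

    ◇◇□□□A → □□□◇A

This is a Sahlqvist (Geach-type) schema ◇^2□^3A → □^3◇^1A.
Minimal-valuation argument: fix x; take any y with xR^2y and any z with xR^3z. Set V(A) to the set of worlds R-reachable from y in exactly 3 steps. Then □^3A holds at y, so the antecedent holds at x; validity forces ◇^1A at z, giving a w with zR^1w and yR^3w.
First-order correspondent: ∀x ∀y ∀z ((xR²y ∧ xR³z) → ∃w (yR³w ∧ zRw)).

∀x ∀y ∀z ((xR²y ∧ xR³z) → ∃w (yR³w ∧ zRw))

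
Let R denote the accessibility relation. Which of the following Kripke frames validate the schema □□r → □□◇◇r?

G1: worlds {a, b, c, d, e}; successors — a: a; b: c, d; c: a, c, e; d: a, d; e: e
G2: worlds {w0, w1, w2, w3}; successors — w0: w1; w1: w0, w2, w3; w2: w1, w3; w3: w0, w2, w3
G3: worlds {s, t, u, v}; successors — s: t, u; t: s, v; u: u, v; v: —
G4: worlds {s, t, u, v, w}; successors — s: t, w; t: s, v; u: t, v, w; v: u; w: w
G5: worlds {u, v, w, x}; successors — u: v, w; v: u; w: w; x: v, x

Frame correspondent (Sahlqvist): ∀x ∀z (xR²z → ∃w (xR²w ∧ zR²w)) — i.e. a generalized confluence (Geach) condition.
G1: holds.
G2: holds.
G3: fails — sR²v but no w with sR²w and vR²w.
G4: holds.
G5: holds.

G1, G2, G4, G5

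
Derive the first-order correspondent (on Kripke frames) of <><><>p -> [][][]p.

This is a Sahlqvist (Geach-type) schema ◇^3□^0p → □^3◇^0p.
Minimal-valuation argument: fix x; take any y with xR^3y and any z with xR^3z. Set V(p) to the set of worlds R-reachable from y in exactly 0 steps. Then □^0p holds at y, so the antecedent holds at x; validity forces ◇^0p at z, giving a w with zR^0w and yR^0w.
First-order correspondent: forall x forall y forall z ((x R^3 y & x R^3 z) -> exists w (y = w & z = w)).

forall x forall y forall z ((x R^3 y & x R^3 z) -> exists w (y = w & z = w))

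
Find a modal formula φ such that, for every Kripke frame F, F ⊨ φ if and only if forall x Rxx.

A defining formula is □s → s (the T axiom).
Suppose □s→s is valid. At any x set V(s)={w : Rxw}. Then □s holds at x, so s holds at x, i.e. Rxx.

□s → s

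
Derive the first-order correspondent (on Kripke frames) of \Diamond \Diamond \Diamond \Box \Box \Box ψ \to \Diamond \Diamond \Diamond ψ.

\forall x \forall y (x R^3 y \to \exists w (y R^3 w \wedge x R^3 w))

This is a Sahlqvist (Geach-type) schema ◇^3□^3ψ → □^0◇^3ψ.
Minimal-valuation argument: fix x; take any y with xR^3y and any z with xR^0z. Set V(ψ) to the set of worlds R-reachable from y in exactly 3 steps. Then □^3ψ holds at y, so the antecedent holds at x; validity forces ◇^3ψ at z, giving a w with zR^3w and yR^3w.
First-order correspondent: \forall x \forall y (x R^3 y \to \exists w (y R^3 w \wedge x R^3 w)).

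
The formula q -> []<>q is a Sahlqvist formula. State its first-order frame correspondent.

symmetry: forall x forall y (Rxy -> Ryx)

Suppose q→□◇q is valid. Take Rxy and set V(q)={x}. Then q at x, so □◇q at x, so ◇q at y, so some z with Ryz has q; z=x, i.e. Ryx.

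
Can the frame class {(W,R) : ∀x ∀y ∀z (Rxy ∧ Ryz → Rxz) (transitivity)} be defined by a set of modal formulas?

Definable; □q → □□q defines it

Yes: it is transitivity, defined by the 4 schema □q → □□q.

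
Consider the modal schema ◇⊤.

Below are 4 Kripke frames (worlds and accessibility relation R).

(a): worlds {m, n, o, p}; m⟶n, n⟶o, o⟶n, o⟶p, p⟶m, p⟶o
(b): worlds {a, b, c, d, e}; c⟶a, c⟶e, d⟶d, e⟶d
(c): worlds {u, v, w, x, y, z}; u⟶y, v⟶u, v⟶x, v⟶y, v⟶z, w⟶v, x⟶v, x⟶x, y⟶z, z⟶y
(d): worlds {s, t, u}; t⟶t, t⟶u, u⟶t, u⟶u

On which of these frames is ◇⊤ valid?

This is the axiom for seriality; its first-order frame correspondent is ∀x ∃y Rxy.
(a): condition met.
(b): fails — world a has no successor.
(c): condition met.
(d): fails — world s has no successor.

(a), (c)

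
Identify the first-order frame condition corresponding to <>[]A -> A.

Equivalently (dual form): A → □◇A.
Suppose A→□◇A is valid. Take Rxy and set V(A)={x}. Then A at x, so □◇A at x, so ◇A at y, so some z with Ryz has A; z=x, i.e. Ryx.
Conversely, any frame satisfying forall x forall y (Rxy -> Ryx) validates the schema.
So the correspondent is symmetry.

symmetry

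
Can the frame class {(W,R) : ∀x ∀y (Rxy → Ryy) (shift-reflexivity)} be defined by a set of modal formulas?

This is a Sahlqvist condition; the T□ axiom □(□q → q) defines it.
Suppose □(□q→q) is valid. Take Rxy and set V(q)={w : Ryw}. Then at y, □q holds; since □(□q→q) at x, □q→q at y, so q at y, i.e. Ryy.

Yes — defined by □(□q → q)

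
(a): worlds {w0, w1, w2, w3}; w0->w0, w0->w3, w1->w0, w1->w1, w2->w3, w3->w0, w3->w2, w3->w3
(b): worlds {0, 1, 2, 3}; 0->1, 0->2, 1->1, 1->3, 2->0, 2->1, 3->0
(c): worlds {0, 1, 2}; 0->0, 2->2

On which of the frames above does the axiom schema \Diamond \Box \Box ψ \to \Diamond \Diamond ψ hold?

(a), (b), (c)

Frame correspondent (Sahlqvist): \forall x \forall y (xRy \to \exists w (y R^2 w \wedge x R^2 w)) — i.e. a generalized confluence (Geach) condition.
(a): satisfies the condition.
(b): satisfies the condition.
(c): satisfies the condition.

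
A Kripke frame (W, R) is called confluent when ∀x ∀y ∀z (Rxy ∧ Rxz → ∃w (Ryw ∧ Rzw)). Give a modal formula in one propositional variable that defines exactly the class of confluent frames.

A defining formula is ◇□ψ → □◇ψ (the .2 axiom).
Suppose ◇□ψ→□◇ψ is valid. Take Rxy, Rxz and set V(ψ)={w : Ryw}. Then □ψ at y so ◇□ψ at x, so □◇ψ at x, so ◇ψ at z, giving w with Rzw and Ryw.

◇□ψ → □◇ψ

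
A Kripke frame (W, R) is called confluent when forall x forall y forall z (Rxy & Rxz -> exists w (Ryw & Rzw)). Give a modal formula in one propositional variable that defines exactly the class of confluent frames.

The condition is convergence. The .2 schema ◇□r → □◇r defines it.

◇□r → □◇r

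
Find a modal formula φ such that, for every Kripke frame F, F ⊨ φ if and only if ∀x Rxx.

This is reflexivity; the standard corresponding axiom is T: □ψ → ψ.
Suppose □ψ→ψ is valid. At any x set V(ψ)={w : Rxw}. Then □ψ holds at x, so ψ holds at x, i.e. Rxx.

□ψ → ψ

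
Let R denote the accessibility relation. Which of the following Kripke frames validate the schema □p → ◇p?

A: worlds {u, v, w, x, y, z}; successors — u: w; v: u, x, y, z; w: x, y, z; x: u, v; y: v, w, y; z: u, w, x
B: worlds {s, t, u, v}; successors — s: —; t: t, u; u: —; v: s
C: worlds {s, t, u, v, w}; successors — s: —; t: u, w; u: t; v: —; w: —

Frame correspondent (Sahlqvist): ∀x ∃y Rxy — i.e. seriality.
A: ✓.
B: fails — world s has no successor.
C: fails — world s has no successor.

A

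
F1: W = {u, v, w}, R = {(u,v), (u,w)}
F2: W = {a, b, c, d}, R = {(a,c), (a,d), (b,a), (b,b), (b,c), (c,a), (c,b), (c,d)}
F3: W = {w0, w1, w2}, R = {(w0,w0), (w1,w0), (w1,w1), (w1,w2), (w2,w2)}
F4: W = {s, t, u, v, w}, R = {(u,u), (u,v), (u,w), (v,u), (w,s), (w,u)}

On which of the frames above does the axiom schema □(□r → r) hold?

Frame correspondent (Sahlqvist): ∀x ∀y (Rxy → Ryy) — i.e. shift-reflexivity.
F1: fails — Ruv but not Rvv.
F2: fails — Rbc but not Rcc.
F3: holds.
F4: fails — Ruv but not Rvv.

F3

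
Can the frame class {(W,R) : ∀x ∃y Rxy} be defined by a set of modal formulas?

Yes — defined by □r → ◇r

The condition is seriality. A defining modal formula is □r → ◇r.
Suppose □r→◇r is valid. At any x set V(r)=W. Then □r at x, so ◇r at x, so x has a successor.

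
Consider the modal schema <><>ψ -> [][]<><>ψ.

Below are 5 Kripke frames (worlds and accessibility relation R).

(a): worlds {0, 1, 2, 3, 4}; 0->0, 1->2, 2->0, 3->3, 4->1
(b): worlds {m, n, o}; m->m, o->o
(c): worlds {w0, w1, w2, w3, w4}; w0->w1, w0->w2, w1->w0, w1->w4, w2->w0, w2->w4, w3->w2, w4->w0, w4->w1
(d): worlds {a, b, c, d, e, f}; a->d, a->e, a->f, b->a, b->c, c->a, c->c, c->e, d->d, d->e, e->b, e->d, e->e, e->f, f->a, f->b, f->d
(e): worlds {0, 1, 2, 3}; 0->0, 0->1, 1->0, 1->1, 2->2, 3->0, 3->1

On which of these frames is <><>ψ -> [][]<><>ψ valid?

The schema corresponds to a generalized confluence (Geach) condition: forall x forall y forall z ((x R^2 y & x R^2 z) -> exists w (y = w & z R^2 w)).
(a): fails — 4R²2, 4R²2 but no w with 2=w and 2R²w.
(b): holds.
(c): fails — w1R²w1, w1R²w0 but no w with w1=w and w0R²w.
(d): fails — aR²a, aR²d but no w with a=w and dR²w.
(e): holds.

(b), (e)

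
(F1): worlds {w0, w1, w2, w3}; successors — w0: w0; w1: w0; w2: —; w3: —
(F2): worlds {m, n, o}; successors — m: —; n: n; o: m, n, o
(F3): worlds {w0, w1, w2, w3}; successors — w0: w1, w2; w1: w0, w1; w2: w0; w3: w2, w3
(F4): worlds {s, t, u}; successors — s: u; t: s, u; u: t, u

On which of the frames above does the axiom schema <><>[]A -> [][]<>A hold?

Frame correspondent (Sahlqvist): forall x forall y forall z ((x R^2 y & x R^2 z) -> exists w (yRw & zRw)) — i.e. a generalized confluence (Geach) condition.
(F1): satisfies the condition.
(F2): fails — oR²m, oR²m but no w with mRw and mRw.
(F3): fails — w1R²w0, w1R²w2 but no w with w0Rw and w2Rw.
(F4): satisfies the condition.
Valid on: (F1), (F4).

(F1), (F4)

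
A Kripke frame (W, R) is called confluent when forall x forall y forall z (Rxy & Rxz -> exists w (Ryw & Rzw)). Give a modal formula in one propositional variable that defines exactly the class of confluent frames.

◇□r → □◇r

The condition is convergence. The .2 schema ◇□r → □◇r defines it.
Suppose ◇□r→□◇r is valid. Take Rxy, Rxz and set V(r)={w : Ryw}. Then □r at y so ◇□r at x, so □◇r at x, so ◇r at z, giving w with Rzw and Ryw.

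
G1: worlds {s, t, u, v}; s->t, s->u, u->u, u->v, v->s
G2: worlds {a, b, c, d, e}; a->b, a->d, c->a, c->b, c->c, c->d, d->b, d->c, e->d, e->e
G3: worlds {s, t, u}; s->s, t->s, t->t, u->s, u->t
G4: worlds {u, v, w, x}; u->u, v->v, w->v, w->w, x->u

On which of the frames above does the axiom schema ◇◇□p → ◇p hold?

G3, G4

This is the axiom for a generalized confluence (Geach) condition; its first-order frame correspondent is ∀x ∀y (xR²y → ∃w (yRw ∧ xRw)).
G1: fails — sR²v but no w with vRw and sRw.
G2: fails — aR²b but no w with bRw and aRw.
G3: condition met.
G4: condition met.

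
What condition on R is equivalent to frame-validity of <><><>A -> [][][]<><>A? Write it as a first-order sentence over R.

forall x forall y forall z ((x R^3 y & x R^3 z) -> exists w (y = w & z R^2 w))

This is a Sahlqvist (Geach-type) schema ◇^3□^0A → □^3◇^2A.
First-order correspondent: forall x forall y forall z ((x R^3 y & x R^3 z) -> exists w (y = w & z R^2 w)).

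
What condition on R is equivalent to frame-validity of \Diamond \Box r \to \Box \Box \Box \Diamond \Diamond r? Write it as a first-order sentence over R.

\forall x \forall y \forall z ((xRy \wedge x R^3 z) \to \exists w (yRw \wedge z R^2 w))

This is a Sahlqvist (Geach-type) schema ◇^1□^1r → □^3◇^2r.
Minimal-valuation argument: fix x; take any y with xR^1y and any z with xR^3z. Set V(r) to the set of worlds R-reachable from y in exactly 1 step. Then □^1r holds at y, so the antecedent holds at x; validity forces ◇^2r at z, giving a w with zR^2w and yR^1w.
First-order correspondent: \forall x \forall y \forall z ((xRy \wedge x R^3 z) \to \exists w (yRw \wedge z R^2 w)).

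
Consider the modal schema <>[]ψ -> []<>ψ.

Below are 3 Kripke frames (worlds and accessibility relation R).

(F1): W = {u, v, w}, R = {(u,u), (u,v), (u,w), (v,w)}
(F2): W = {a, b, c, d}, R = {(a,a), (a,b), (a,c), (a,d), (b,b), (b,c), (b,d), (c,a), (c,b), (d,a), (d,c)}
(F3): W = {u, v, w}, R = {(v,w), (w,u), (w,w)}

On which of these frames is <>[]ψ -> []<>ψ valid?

(F2)

This is the axiom for convergence; its first-order frame correspondent is forall x forall y forall z (Rxy & Rxz -> exists w (Ryw & Rzw)).
(F1): fails — Ruv and Ruw but v and w have no common successor.
(F2): ✓.
(F3): fails — Rww and Rwu but w and u have no common successor.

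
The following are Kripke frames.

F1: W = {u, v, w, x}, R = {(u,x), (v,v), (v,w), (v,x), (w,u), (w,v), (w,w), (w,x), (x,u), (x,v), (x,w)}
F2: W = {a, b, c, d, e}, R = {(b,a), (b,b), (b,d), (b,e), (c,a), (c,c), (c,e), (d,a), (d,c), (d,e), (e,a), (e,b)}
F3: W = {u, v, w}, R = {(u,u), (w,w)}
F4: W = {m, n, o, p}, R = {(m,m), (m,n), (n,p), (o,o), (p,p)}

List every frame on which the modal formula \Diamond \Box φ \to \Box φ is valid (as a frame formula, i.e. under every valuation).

F3

Frame correspondent (Sahlqvist): \forall x \forall y \forall z ((xRy \wedge xRz) \to \exists w (yRw \wedge z = w)) — i.e. a generalized confluence (Geach) condition.
F1: fails — uRx, uRx but no t with xRt and x=t.
F2: fails — bRa, bRa but no w with aRw and a=w.
F3: holds.
F4: fails — mRn, mRm but no w with nRw and m=w.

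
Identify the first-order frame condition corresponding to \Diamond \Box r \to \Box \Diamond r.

This is the .2 axiom.
It corresponds to convergence: \forall x \forall y \forall z (Rxy \wedge Rxz \to \exists w (Ryw \wedge Rzw)).

convergence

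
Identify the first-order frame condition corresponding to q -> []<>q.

This is the B axiom.
Its frame correspondent is symmetry — forall x forall y (Rxy -> Ryx).

symmetry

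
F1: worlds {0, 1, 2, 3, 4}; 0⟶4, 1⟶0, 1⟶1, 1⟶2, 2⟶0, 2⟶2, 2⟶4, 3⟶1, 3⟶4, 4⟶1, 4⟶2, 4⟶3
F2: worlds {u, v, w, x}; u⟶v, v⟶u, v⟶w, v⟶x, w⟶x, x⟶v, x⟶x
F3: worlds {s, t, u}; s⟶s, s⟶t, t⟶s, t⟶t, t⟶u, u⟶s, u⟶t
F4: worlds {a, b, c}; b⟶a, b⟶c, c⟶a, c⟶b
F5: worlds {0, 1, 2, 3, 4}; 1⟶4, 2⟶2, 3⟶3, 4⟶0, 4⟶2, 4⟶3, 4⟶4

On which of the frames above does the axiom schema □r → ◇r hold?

The schema corresponds to seriality: ∀x ∃y Rxy.
F1: ✓.
F2: ✓.
F3: ✓.
F4: fails — world a has no successor.
F5: fails — world 0 has no successor.

F1, F2, F3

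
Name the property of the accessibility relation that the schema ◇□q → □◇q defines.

Suppose ◇□q→□◇q is valid. Take Rxy, Rxz and set V(q)={w : Ryw}. Then □q at y so ◇□q at x, so □◇q at x, so ◇q at z, giving w with Rzw and Ryw.

convergence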